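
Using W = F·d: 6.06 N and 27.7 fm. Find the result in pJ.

0.167862 pJ

6.06 × 27.7 × 10^-15 = 167.862 × 10^-15 J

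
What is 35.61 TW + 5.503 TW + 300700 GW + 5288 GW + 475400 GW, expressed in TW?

In TW:
  35.61 TW → 35.61
  5.503 TW → 5.503
  300700 GW = 300700 × 10^-3 TW = 300.7
  5288 GW = 5288 × 10^-3 TW = 5.288
  475400 GW = 475400 × 10^-3 TW = 475.4
Sum: 35.61 + 5.503 + 300.7 + 5.288 + 475.4 = 822.501

822.501 TW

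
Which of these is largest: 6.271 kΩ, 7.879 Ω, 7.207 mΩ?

6.271 kΩ = 6271 Ω
7.879 Ω = 7.879 Ω
7.207 mΩ = 0.007207 Ω

6.271 kΩ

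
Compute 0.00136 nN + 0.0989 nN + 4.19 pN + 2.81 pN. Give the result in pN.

107.26 pN

In pN:
  0.00136 nN = 0.00136e3 pN = 1.36
  0.0989 nN = 0.0989e3 pN = 98.9
  4.19 pN → 4.19
  2.81 pN → 2.81
Sum: 1.36 + 98.9 + 4.19 + 2.81 = 107.26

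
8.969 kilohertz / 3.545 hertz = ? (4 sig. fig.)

2530

(8.969e3) / (3.545) = 2.53e3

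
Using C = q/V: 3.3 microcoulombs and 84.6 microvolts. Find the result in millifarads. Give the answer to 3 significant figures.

(3.3e-6) / (84.6e-6) = 0.039007 F

39.0 millifarads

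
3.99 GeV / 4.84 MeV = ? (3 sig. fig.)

(3.99 × 10⁹) / (4.84 × 10⁶) = 0.8244 × 10³

824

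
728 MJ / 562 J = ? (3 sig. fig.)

1300000

(728 × 10^6) / (562) = 1.295 × 10^6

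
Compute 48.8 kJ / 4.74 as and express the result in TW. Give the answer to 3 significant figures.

10300000000 TW

(48.8 × 10^3) / (4.74 × 10^-18) = 10.295 × 10^21 W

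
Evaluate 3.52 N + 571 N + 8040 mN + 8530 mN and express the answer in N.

591.09 N

In N:
  3.52 N → 3.52
  571 N → 571
  8040 mN = 8040e-3 N = 8.04
  8530 mN = 8530e-3 N = 8.53
Sum: 3.52 + 571 + 8.04 + 8.53 = 591.09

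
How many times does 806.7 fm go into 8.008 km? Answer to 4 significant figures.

(8.008 × 10³) / (806.7 × 10⁻¹⁵) = 0.0099269 × 10¹⁸

9927000000000000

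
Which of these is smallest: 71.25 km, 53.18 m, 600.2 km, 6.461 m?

71.25 km = 71250 m
53.18 m = 53.18 m
600.2 km = 600200 m
6.461 m = 6.461 m

6.461 m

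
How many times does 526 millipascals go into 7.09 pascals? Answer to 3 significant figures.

(7.09) / (526e-3) = 0.01348e3

13.5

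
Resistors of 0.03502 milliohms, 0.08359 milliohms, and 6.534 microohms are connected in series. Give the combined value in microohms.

125.144 microohms

In microohms:
  0.03502 milliohms = 0.03502 × 10^3 microohms = 35.02
  0.08359 milliohms = 0.08359 × 10^3 microohms = 83.59
  6.534 microohms → 6.534
Sum: 35.02 + 83.59 + 6.534 = 125.144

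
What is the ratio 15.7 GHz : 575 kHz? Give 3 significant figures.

(15.7 × 10^9) / (575 × 10^3) = 0.0273 × 10^6

27300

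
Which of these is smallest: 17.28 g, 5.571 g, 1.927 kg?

17.28 g = 17.28 g
5.571 g = 5.571 g
1.927 kg = 1927 g

5.571 g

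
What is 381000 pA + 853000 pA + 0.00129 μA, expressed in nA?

1235.29 nA

In nA:
  381000 pA = 381000e-3 nA = 381
  853000 pA = 853000e-3 nA = 853
  0.00129 μA = 0.00129e3 nA = 1.29
Sum: 381 + 853 + 1.29 = 1235.29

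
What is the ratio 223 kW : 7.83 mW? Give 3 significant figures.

28500000

(223e3) / (7.83e-3) = 28.48e6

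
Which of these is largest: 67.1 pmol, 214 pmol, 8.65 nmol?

8.65 nmol

67.1 pmol = 0.0000000000671 mol
214 pmol = 0.000000000214 mol
8.65 nmol = 0.00000000865 mol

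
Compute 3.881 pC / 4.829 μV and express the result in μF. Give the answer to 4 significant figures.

(3.881 × 10⁻¹²) / (4.829 × 10⁻⁶) = 0.803686 × 10⁻⁶ F

0.8037 μF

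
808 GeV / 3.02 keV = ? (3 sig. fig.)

(808e9) / (3.02e3) = 267.5e6

268000000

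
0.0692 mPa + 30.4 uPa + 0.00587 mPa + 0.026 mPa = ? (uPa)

131.47 uPa

In uPa:
  0.0692 mPa = 0.0692 × 10³ uPa = 69.2
  30.4 uPa → 30.4
  0.00587 mPa = 0.00587 × 10³ uPa = 5.87
  0.026 mPa = 0.026 × 10³ uPa = 26
Sum: 69.2 + 30.4 + 5.87 + 26 = 131.47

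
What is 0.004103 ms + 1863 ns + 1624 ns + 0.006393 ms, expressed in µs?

13.983 µs

In µs:
  0.004103 ms = 0.004103 × 10³ µs = 4.103
  1863 ns = 1863 × 10⁻³ µs = 1.863
  1624 ns = 1624 × 10⁻³ µs = 1.624
  0.006393 ms = 0.006393 × 10³ µs = 6.393
Sum: 4.103 + 1.863 + 1.624 + 6.393 = 13.983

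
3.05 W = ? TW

(no prefix) = 1e0, tera = 1e12; factor is 1e-12.
3.05 × 1e-12 = 0.00000000000305

0.00000000000305 TW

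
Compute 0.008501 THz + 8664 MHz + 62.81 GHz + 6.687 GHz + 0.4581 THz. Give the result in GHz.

In GHz:
  0.008501 THz = 0.008501 × 10^3 GHz = 8.501
  8664 MHz = 8664 × 10^-3 GHz = 8.664
  62.81 GHz → 62.81
  6.687 GHz → 6.687
  0.4581 THz = 0.4581 × 10^3 GHz = 458.1
Sum: 8.501 + 8.664 + 62.81 + 6.687 + 458.1 = 544.762

544.762 GHz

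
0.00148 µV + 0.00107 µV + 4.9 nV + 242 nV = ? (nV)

249.45 nV

In nV:
  0.00148 µV = 0.00148e3 nV = 1.48
  0.00107 µV = 0.00107e3 nV = 1.07
  4.9 nV → 4.9
  242 nV → 242
Sum: 1.48 + 1.07 + 4.9 + 242 = 249.45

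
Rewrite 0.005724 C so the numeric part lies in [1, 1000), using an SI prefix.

5.724 mC

= 5.724 × 10^-3 C; 10^-3 is milli.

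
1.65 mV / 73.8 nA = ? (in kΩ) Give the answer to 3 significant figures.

(1.65e-3) / (73.8e-9) = 0.022358e6 Ω

22.4 kΩ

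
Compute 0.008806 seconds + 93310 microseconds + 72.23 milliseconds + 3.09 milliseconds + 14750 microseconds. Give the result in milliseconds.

192.186 milliseconds

In milliseconds:
  0.008806 seconds = 0.008806e3 milliseconds = 8.806
  93310 microseconds = 93310e-3 milliseconds = 93.31
  72.23 milliseconds → 72.23
  3.09 milliseconds → 3.09
  14750 microseconds = 14750e-3 milliseconds = 14.75
Sum: 8.806 + 93.31 + 72.23 + 3.09 + 14.75 = 192.186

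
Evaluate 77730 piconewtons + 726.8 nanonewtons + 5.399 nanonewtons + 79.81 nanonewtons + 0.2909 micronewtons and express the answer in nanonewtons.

1180.639 nanonewtons

In nanonewtons:
  77730 piconewtons = 77730e-3 nanonewtons = 77.73
  726.8 nanonewtons → 726.8
  5.399 nanonewtons → 5.399
  79.81 nanonewtons → 79.81
  0.2909 micronewtons = 0.2909e3 nanonewtons = 290.9
Sum: 77.73 + 726.8 + 5.399 + 79.81 + 290.9 = 1180.639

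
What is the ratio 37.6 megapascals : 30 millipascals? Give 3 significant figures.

(37.6 × 10⁶) / (30 × 10⁻³) = 1.253 × 10⁹

1250000000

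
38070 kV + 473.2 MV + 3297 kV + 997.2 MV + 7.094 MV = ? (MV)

In MV:
  38070 kV = 38070 × 10⁻³ MV = 38.07
  473.2 MV → 473.2
  3297 kV = 3297 × 10⁻³ MV = 3.297
  997.2 MV → 997.2
  7.094 MV → 7.094
Sum: 38.07 + 473.2 + 3.297 + 997.2 + 7.094 = 1518.861

1518.861 MV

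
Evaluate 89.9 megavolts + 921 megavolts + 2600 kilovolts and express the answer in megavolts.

In megavolts:
  89.9 megavolts → 89.9
  921 megavolts → 921
  2600 kilovolts = 2600 × 10^-3 megavolts = 2.6
Sum: 89.9 + 921 + 2.6 = 1013.5

1013.5 megavolts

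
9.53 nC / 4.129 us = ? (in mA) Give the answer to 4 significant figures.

(9.53 × 10^-9) / (4.129 × 10^-6) = 2.30806 × 10^-3 A

2.308 mA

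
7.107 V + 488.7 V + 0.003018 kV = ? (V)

498.825 V

In V:
  7.107 V → 7.107
  488.7 V → 488.7
  0.003018 kV = 0.003018e3 V = 3.018
Sum: 7.107 + 488.7 + 3.018 = 498.825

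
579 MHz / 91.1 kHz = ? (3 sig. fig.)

(579e6) / (91.1e3) = 6.356e3

6360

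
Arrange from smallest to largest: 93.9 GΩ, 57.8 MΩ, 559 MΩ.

93.9 GΩ = 93900000000 Ω
57.8 MΩ = 57800000 Ω
559 MΩ = 559000000 Ω

57.8 MΩ < 559 MΩ < 93.9 GΩ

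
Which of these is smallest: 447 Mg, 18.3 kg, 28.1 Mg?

18.3 kg

447 Mg = 447000000 g
18.3 kg = 18300 g
28.1 Mg = 28100000 g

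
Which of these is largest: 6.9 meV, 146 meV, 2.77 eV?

6.9 meV = 0.0069 eV
146 meV = 0.146 eV
2.77 eV = 2.77 eV

2.77 eV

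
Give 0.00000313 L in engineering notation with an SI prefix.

3.13 μL

= 3.13e-6 L; 1e-6 is micro.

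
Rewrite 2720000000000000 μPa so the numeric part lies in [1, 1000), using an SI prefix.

= 2.72 × 10^9 Pa; 10^9 is giga.

2.72 GPa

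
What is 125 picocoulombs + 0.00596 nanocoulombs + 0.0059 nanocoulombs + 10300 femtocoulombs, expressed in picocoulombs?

147.16 picocoulombs

In picocoulombs:
  125 picocoulombs → 125
  0.00596 nanocoulombs = 0.00596 × 10^3 picocoulombs = 5.96
  0.0059 nanocoulombs = 0.0059 × 10^3 picocoulombs = 5.9
  10300 femtocoulombs = 10300 × 10^-3 picocoulombs = 10.3
Sum: 125 + 5.96 + 5.9 + 10.3 = 147.16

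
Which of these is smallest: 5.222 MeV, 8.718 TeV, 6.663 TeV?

5.222 MeV = 5222000 eV
8.718 TeV = 8718000000000 eV
6.663 TeV = 6663000000000 eV

5.222 MeV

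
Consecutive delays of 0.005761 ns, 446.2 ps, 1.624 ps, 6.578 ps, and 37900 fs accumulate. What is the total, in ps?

498.063 ps

In ps:
  0.005761 ns = 0.005761e3 ps = 5.761
  446.2 ps → 446.2
  1.624 ps → 1.624
  6.578 ps → 6.578
  37900 fs = 37900e-3 ps = 37.9
Sum: 5.761 + 446.2 + 1.624 + 6.578 + 37.9 = 498.063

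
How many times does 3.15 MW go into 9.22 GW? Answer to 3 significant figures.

(9.22 × 10^9) / (3.15 × 10^6) = 2.927 × 10^3

2930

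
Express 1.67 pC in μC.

pico = 1e-12, micro = 1e-6; factor is 1e-6.
1.67 × 1e-6 = 0.00000167

0.00000167 μC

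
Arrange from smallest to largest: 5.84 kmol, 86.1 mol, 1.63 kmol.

5.84 kmol = 5840 mol
86.1 mol = 86.1 mol
1.63 kmol = 1630 mol

86.1 mol < 1.63 kmol < 5.84 kmol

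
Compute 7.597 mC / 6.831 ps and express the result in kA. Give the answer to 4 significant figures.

(7.597e-3) / (6.831e-12) = 1.11214e9 A

1112000 kA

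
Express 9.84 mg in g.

0.00984 g

milli = 1e-3, (no prefix) = 1e0; factor is 1e-3.
9.84 × 1e-3 = 0.00984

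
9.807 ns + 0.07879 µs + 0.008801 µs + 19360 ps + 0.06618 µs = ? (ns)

In ns:
  9.807 ns → 9.807
  0.07879 µs = 0.07879e3 ns = 78.79
  0.008801 µs = 0.008801e3 ns = 8.801
  19360 ps = 19360e-3 ns = 19.36
  0.06618 µs = 0.06618e3 ns = 66.18
Sum: 9.807 + 78.79 + 8.801 + 19.36 + 66.18 = 182.938

182.938 ns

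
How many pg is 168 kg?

168000000000000000 pg

kilo = 1e3, pico = 1e-12; factor is 1e15.
168 × 1e15 = 168000000000000000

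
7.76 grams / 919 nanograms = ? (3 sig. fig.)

8440000

(7.76) / (919e-9) = 0.008444e9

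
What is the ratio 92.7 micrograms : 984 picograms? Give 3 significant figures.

94200

(92.7 × 10^-6) / (984 × 10^-12) = 0.09421 × 10^6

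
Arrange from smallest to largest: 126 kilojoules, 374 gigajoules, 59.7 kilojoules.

126 kilojoules = 126000 joules
374 gigajoules = 374000000000 joules
59.7 kilojoules = 59700 joules

59.7 kilojoules < 126 kilojoules < 374 gigajoules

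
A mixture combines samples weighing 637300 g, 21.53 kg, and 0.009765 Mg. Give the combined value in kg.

668.595 kg

In kg:
  637300 g = 637300e-3 kg = 637.3
  21.53 kg → 21.53
  0.009765 Mg = 0.009765e3 kg = 9.765
Sum: 637.3 + 21.53 + 9.765 = 668.595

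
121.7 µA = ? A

micro = 10^-6, (no prefix) = 10^0; factor is 10^-6.
121.7 × 10^-6 = 0.0001217

0.0001217 A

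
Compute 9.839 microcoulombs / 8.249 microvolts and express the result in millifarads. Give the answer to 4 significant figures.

1193 millifarads

(9.839e-6) / (8.249e-6) = 1.19275 F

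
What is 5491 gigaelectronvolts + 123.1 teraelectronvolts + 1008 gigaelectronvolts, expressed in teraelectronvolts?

In teraelectronvolts:
  5491 gigaelectronvolts = 5491 × 10⁻³ teraelectronvolts = 5.491
  123.1 teraelectronvolts → 123.1
  1008 gigaelectronvolts = 1008 × 10⁻³ teraelectronvolts = 1.008
Sum: 5.491 + 123.1 + 1.008 = 129.599

129.599 teraelectronvolts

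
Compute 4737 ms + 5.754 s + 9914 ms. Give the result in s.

20.405 s

In s:
  4737 ms = 4737 × 10^-3 s = 4.737
  5.754 s → 5.754
  9914 ms = 9914 × 10^-3 s = 9.914
Sum: 4.737 + 5.754 + 9.914 = 20.405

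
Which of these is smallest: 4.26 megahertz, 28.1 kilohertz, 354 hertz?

4.26 megahertz = 4260000 hertz
28.1 kilohertz = 28100 hertz
354 hertz = 354 hertz

354 hertz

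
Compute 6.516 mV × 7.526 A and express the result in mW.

6.516 × 10^-3 × 7.526 = 49.039416 × 10^-3 W

49.039416 mW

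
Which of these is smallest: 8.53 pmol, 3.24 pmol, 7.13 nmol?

3.24 pmol

8.53 pmol = 0.00000000000853 mol
3.24 pmol = 0.00000000000324 mol
7.13 nmol = 0.00000000713 mol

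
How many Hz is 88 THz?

88000000000000 Hz

tera = 10^12, (no prefix) = 10^0; factor is 10^12.
88 × 10^12 = 88000000000000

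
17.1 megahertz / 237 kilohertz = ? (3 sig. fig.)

72.2

(17.1 × 10⁶) / (237 × 10³) = 0.07215 × 10³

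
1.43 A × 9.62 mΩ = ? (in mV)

13.7566 mV

1.43 × 9.62 × 10^-3 = 13.7566 × 10^-3 V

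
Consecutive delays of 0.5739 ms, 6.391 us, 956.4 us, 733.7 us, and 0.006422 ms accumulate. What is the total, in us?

2276.813 us

In us:
  0.5739 ms = 0.5739 × 10^3 us = 573.9
  6.391 us → 6.391
  956.4 us → 956.4
  733.7 us → 733.7
  0.006422 ms = 0.006422 × 10^3 us = 6.422
Sum: 573.9 + 6.391 + 956.4 + 733.7 + 6.422 = 2276.813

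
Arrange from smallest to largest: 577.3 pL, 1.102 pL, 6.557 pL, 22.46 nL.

1.102 pL < 6.557 pL < 577.3 pL < 22.46 nL

577.3 pL = 0.0000000005773 L
1.102 pL = 0.000000000001102 L
6.557 pL = 0.000000000006557 L
22.46 nL = 0.00000002246 L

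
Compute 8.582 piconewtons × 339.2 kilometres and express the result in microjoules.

2.9110144 microjoules

8.582 × 10^-12 × 339.2 × 10^3 = 2911.0144 × 10^-9 J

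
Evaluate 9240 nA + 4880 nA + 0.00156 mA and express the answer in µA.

15.68 µA

In µA:
  9240 nA = 9240e-3 µA = 9.24
  4880 nA = 4880e-3 µA = 4.88
  0.00156 mA = 0.00156e3 µA = 1.56
Sum: 9.24 + 4.88 + 1.56 = 15.68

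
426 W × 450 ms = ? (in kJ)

426 × 450 × 10⁻³ = 191700 × 10⁻³ J

0.1917 kJ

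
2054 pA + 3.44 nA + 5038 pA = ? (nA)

10.532 nA

In nA:
  2054 pA = 2054 × 10⁻³ nA = 2.054
  3.44 nA → 3.44
  5038 pA = 5038 × 10⁻³ nA = 5.038
Sum: 2.054 + 3.44 + 5.038 = 10.532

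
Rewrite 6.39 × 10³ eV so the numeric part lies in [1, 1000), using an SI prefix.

6.39 keV

= 6.39 × 10³ eV; 10³ is kilo.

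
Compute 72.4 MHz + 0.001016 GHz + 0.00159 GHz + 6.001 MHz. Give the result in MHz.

In MHz:
  72.4 MHz → 72.4
  0.001016 GHz = 0.001016 × 10³ MHz = 1.016
  0.00159 GHz = 0.00159 × 10³ MHz = 1.59
  6.001 MHz → 6.001
Sum: 72.4 + 1.016 + 1.59 + 6.001 = 81.007

81.007 MHz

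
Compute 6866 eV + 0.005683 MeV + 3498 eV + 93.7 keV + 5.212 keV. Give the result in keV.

114.959 keV

In keV:
  6866 eV = 6866 × 10^-3 keV = 6.866
  0.005683 MeV = 0.005683 × 10^3 keV = 5.683
  3498 eV = 3498 × 10^-3 keV = 3.498
  93.7 keV → 93.7
  5.212 keV → 5.212
Sum: 6.866 + 5.683 + 3.498 + 93.7 + 5.212 = 114.959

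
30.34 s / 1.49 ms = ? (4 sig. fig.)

20360

(30.34) / (1.49 × 10^-3) = 20.362 × 10^3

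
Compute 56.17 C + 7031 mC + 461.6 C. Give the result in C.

524.801 C

In C:
  56.17 C → 56.17
  7031 mC = 7031 × 10^-3 C = 7.031
  461.6 C → 461.6
Sum: 56.17 + 7.031 + 461.6 = 524.801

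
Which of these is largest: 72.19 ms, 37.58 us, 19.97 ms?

72.19 ms = 0.07219 s
37.58 us = 0.00003758 s
19.97 ms = 0.01997 s

72.19 ms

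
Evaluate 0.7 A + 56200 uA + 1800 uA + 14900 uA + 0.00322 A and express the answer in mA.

776.12 mA

In mA:
  0.7 A = 0.7 × 10³ mA = 700
  56200 uA = 56200 × 10⁻³ mA = 56.2
  1800 uA = 1800 × 10⁻³ mA = 1.8
  14900 uA = 14900 × 10⁻³ mA = 14.9
  0.00322 A = 0.00322 × 10³ mA = 3.22
Sum: 700 + 56.2 + 1.8 + 14.9 + 3.22 = 776.12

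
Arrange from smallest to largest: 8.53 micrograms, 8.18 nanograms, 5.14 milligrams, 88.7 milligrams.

8.53 micrograms = 0.00000853 grams
8.18 nanograms = 0.00000000818 grams
5.14 milligrams = 0.00514 grams
88.7 milligrams = 0.0887 grams

8.18 nanograms < 8.53 micrograms < 5.14 milligrams < 88.7 milligrams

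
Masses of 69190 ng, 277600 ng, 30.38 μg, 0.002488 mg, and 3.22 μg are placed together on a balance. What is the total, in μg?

382.878 μg

In μg:
  69190 ng = 69190e-3 μg = 69.19
  277600 ng = 277600e-3 μg = 277.6
  30.38 μg → 30.38
  0.002488 mg = 0.002488e3 μg = 2.488
  3.22 μg → 3.22
Sum: 69.19 + 277.6 + 30.38 + 2.488 + 3.22 = 382.878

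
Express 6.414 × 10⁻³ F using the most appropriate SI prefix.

= 6.414 × 10⁻³ F; 10⁻³ is milli.

6.414 mF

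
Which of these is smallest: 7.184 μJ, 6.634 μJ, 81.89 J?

7.184 μJ = 0.000007184 J
6.634 μJ = 0.000006634 J
81.89 J = 81.89 J

6.634 μJ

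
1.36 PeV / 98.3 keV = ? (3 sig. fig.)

(1.36 × 10^15) / (98.3 × 10^3) = 0.01384 × 10^12

13800000000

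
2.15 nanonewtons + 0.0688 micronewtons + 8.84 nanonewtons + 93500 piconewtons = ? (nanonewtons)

In nanonewtons:
  2.15 nanonewtons → 2.15
  0.0688 micronewtons = 0.0688 × 10^3 nanonewtons = 68.8
  8.84 nanonewtons → 8.84
  93500 piconewtons = 93500 × 10^-3 nanonewtons = 93.5
Sum: 2.15 + 68.8 + 8.84 + 93.5 = 173.29

173.29 nanonewtons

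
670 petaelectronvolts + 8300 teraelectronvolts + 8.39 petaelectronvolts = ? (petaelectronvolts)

In petaelectronvolts:
  670 petaelectronvolts → 670
  8300 teraelectronvolts = 8300 × 10⁻³ petaelectronvolts = 8.3
  8.39 petaelectronvolts → 8.39
Sum: 670 + 8.3 + 8.39 = 686.69

686.69 petaelectronvolts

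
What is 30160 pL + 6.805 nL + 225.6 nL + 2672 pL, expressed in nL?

265.237 nL

In nL:
  30160 pL = 30160 × 10^-3 nL = 30.16
  6.805 nL → 6.805
  225.6 nL → 225.6
  2672 pL = 2672 × 10^-3 nL = 2.672
Sum: 30.16 + 6.805 + 225.6 + 2.672 = 265.237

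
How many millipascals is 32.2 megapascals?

32200000000 millipascals

mega = 10⁶, milli = 10⁻³; factor is 10⁹.
32.2 × 10⁹ = 32200000000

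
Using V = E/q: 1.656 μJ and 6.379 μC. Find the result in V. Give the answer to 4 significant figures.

(1.656e-6) / (6.379e-6) = 0.259602 V

0.2596 V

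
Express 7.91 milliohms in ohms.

0.00791 ohms

milli = 10⁻³, (no prefix) = 10⁰; factor is 10⁻³.
7.91 × 10⁻³ = 0.00791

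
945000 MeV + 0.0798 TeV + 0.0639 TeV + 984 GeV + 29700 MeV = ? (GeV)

2102.4 GeV

In GeV:
  945000 MeV = 945000 × 10⁻³ GeV = 945
  0.0798 TeV = 0.0798 × 10³ GeV = 79.8
  0.0639 TeV = 0.0639 × 10³ GeV = 63.9
  984 GeV → 984
  29700 MeV = 29700 × 10⁻³ GeV = 29.7
Sum: 945 + 79.8 + 63.9 + 984 + 29.7 = 2102.4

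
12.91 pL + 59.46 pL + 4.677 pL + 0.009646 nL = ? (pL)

In pL:
  12.91 pL → 12.91
  59.46 pL → 59.46
  4.677 pL → 4.677
  0.009646 nL = 0.009646 × 10³ pL = 9.646
Sum: 12.91 + 59.46 + 4.677 + 9.646 = 86.693

86.693 pL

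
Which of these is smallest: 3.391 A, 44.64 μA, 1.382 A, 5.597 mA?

44.64 μA

3.391 A = 3.391 A
44.64 μA = 0.00004464 A
1.382 A = 1.382 A
5.597 mA = 0.005597 A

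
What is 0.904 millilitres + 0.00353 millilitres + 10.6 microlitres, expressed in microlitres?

In microlitres:
  0.904 millilitres = 0.904 × 10^3 microlitres = 904
  0.00353 millilitres = 0.00353 × 10^3 microlitres = 3.53
  10.6 microlitres → 10.6
Sum: 904 + 3.53 + 10.6 = 918.13

918.13 microlitres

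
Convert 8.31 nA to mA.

nano = 1e-9, milli = 1e-3; factor is 1e-6.
8.31 × 1e-6 = 0.00000831

0.00000831 mA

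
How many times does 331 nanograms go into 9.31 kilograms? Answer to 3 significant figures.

(9.31e3) / (331e-9) = 0.02813e12

28100000000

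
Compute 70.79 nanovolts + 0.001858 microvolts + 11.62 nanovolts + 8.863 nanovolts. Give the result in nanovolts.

In nanovolts:
  70.79 nanovolts → 70.79
  0.001858 microvolts = 0.001858 × 10³ nanovolts = 1.858
  11.62 nanovolts → 11.62
  8.863 nanovolts → 8.863
Sum: 70.79 + 1.858 + 11.62 + 8.863 = 93.131

93.131 nanovolts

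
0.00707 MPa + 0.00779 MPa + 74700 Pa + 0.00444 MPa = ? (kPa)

94 kPa

In kPa:
  0.00707 MPa = 0.00707e3 kPa = 7.07
  0.00779 MPa = 0.00779e3 kPa = 7.79
  74700 Pa = 74700e-3 kPa = 74.7
  0.00444 MPa = 0.00444e3 kPa = 4.44
Sum: 7.07 + 7.79 + 74.7 + 4.44 = 94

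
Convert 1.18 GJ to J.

giga = 1e9, (no prefix) = 1e0; factor is 1e9.
1.18 × 1e9 = 1180000000

1180000000 J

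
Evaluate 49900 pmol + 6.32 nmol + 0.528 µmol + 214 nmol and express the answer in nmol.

In nmol:
  49900 pmol = 49900 × 10^-3 nmol = 49.9
  6.32 nmol → 6.32
  0.528 µmol = 0.528 × 10^3 nmol = 528
  214 nmol → 214
Sum: 49.9 + 6.32 + 528 + 214 = 798.22

798.22 nmol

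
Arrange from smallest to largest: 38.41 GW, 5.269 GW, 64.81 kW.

64.81 kW < 5.269 GW < 38.41 GW

38.41 GW = 38410000000 W
5.269 GW = 5269000000 W
64.81 kW = 64810 W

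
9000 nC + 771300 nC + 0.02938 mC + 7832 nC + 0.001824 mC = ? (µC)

819.336 µC

In µC:
  9000 nC = 9000e-3 µC = 9
  771300 nC = 771300e-3 µC = 771.3
  0.02938 mC = 0.02938e3 µC = 29.38
  7832 nC = 7832e-3 µC = 7.832
  0.001824 mC = 0.001824e3 µC = 1.824
Sum: 9 + 771.3 + 29.38 + 7.832 + 1.824 = 819.336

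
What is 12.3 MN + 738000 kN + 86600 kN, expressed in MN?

In MN:
  12.3 MN → 12.3
  738000 kN = 738000e-3 MN = 738
  86600 kN = 86600e-3 MN = 86.6
Sum: 12.3 + 738 + 86.6 = 836.9

836.9 MN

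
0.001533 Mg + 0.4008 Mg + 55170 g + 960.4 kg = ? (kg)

In kg:
  0.001533 Mg = 0.001533e3 kg = 1.533
  0.4008 Mg = 0.4008e3 kg = 400.8
  55170 g = 55170e-3 kg = 55.17
  960.4 kg → 960.4
Sum: 1.533 + 400.8 + 55.17 + 960.4 = 1417.903

1417.903 kg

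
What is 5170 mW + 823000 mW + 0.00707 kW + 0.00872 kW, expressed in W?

In W:
  5170 mW = 5170 × 10^-3 W = 5.17
  823000 mW = 823000 × 10^-3 W = 823
  0.00707 kW = 0.00707 × 10^3 W = 7.07
  0.00872 kW = 0.00872 × 10^3 W = 8.72
Sum: 5.17 + 823 + 7.07 + 8.72 = 843.96

843.96 W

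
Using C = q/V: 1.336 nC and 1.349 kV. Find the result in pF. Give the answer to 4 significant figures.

(1.336e-9) / (1.349e3) = 0.990363e-12 F

0.9904 pF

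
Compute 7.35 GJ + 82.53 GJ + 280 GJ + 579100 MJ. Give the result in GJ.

948.98 GJ

In GJ:
  7.35 GJ → 7.35
  82.53 GJ → 82.53
  280 GJ → 280
  579100 MJ = 579100 × 10⁻³ GJ = 579.1
Sum: 7.35 + 82.53 + 280 + 579.1 = 948.98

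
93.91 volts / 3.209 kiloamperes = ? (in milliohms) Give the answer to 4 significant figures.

(93.91) / (3.209e3) = 29.2646e-3 Ω

29.26 milliohms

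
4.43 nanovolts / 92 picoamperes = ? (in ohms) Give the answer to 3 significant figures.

(4.43e-9) / (92e-12) = 0.048152e3 Ω

48.2 ohms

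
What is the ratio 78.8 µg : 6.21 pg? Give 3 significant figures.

(78.8 × 10^-6) / (6.21 × 10^-12) = 12.69 × 10^6

12700000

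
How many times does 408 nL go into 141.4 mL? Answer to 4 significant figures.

(141.4e-3) / (408e-9) = 0.34657e6

346600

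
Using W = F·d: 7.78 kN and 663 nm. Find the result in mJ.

7.78 × 10³ × 663 × 10⁻⁹ = 5158.14 × 10⁻⁶ J

5.15814 mJ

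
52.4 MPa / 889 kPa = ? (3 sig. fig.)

(52.4 × 10^6) / (889 × 10^3) = 0.05894 × 10^3

58.9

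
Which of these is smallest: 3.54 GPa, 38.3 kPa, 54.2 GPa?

3.54 GPa = 3540000000 Pa
38.3 kPa = 38300 Pa
54.2 GPa = 54200000000 Pa

38.3 kPa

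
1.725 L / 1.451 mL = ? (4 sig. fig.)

1189

(1.725) / (1.451 × 10^-3) = 1.1888 × 10^3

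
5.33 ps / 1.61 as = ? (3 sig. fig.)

(5.33 × 10^-12) / (1.61 × 10^-18) = 3.311 × 10^6

3310000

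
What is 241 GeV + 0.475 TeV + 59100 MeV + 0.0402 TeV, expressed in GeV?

815.3 GeV

In GeV:
  241 GeV → 241
  0.475 TeV = 0.475e3 GeV = 475
  59100 MeV = 59100e-3 GeV = 59.1
  0.0402 TeV = 0.0402e3 GeV = 40.2
Sum: 241 + 475 + 59.1 + 40.2 = 815.3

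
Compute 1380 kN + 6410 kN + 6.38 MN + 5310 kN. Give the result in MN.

In MN:
  1380 kN = 1380 × 10^-3 MN = 1.38
  6410 kN = 6410 × 10^-3 MN = 6.41
  6.38 MN → 6.38
  5310 kN = 5310 × 10^-3 MN = 5.31
Sum: 1.38 + 6.41 + 6.38 + 5.31 = 19.48

19.48 MN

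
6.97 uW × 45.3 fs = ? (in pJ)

6.97e-6 × 45.3e-15 = 315.741e-21 J

0.000000315741 pJ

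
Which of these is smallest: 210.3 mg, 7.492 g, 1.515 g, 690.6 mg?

210.3 mg = 0.2103 g
7.492 g = 7.492 g
1.515 g = 1.515 g
690.6 mg = 0.6906 g

210.3 mg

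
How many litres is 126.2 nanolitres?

0.0000001262 litres

nano = 10⁻⁹, (no prefix) = 10⁰; factor is 10⁻⁹.
126.2 × 10⁻⁹ = 0.0000001262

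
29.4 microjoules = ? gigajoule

micro = 10^-6, giga = 10^9; factor is 10^-15.
29.4 × 10^-15 = 0.0000000000000294

0.0000000000000294 gigajoules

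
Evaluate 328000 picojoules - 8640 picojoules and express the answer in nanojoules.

319.36 nanojoules

In nanojoules:
  328000 picojoules = 328000 × 10⁻³ nanojoules = 328
  8640 picojoules = 8640 × 10⁻³ nanojoules = 8.64
Difference: 328 - 8.64 = 319.36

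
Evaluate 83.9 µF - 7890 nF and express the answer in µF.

76.01 µF

In µF:
  83.9 µF → 83.9
  7890 nF = 7890 × 10⁻³ µF = 7.89
Difference: 83.9 - 7.89 = 76.01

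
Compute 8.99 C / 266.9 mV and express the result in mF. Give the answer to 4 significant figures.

33680 mF

(8.99) / (266.9 × 10⁻³) = 0.033683 × 10³ F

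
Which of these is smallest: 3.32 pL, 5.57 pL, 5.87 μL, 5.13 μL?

3.32 pL = 0.00000000000332 L
5.57 pL = 0.00000000000557 L
5.87 μL = 0.00000587 L
5.13 μL = 0.00000513 L

3.32 pL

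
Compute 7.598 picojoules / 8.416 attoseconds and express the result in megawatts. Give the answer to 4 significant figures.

(7.598e-12) / (8.416e-18) = 0.902804e6 W

0.9028 megawatts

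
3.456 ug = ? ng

3456 ng

micro = 1e-6, nano = 1e-9; factor is 1e3.
3.456 × 1e3 = 3456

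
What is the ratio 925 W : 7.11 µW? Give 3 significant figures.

(925) / (7.11 × 10⁻⁶) = 130.1 × 10⁶

130000000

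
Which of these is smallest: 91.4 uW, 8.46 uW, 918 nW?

91.4 uW = 0.0000914 W
8.46 uW = 0.00000846 W
918 nW = 0.000000918 W

918 nW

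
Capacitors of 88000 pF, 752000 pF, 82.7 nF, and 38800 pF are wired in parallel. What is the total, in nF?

961.5 nF

In nF:
  88000 pF = 88000e-3 nF = 88
  752000 pF = 752000e-3 nF = 752
  82.7 nF → 82.7
  38800 pF = 38800e-3 nF = 38.8
Sum: 88 + 752 + 82.7 + 38.8 = 961.5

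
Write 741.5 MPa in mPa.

mega = 1e6, milli = 1e-3; factor is 1e9.
741.5 × 1e9 = 741500000000

741500000000 mPa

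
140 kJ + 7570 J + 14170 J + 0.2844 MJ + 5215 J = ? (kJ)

In kJ:
  140 kJ → 140
  7570 J = 7570 × 10⁻³ kJ = 7.57
  14170 J = 14170 × 10⁻³ kJ = 14.17
  0.2844 MJ = 0.2844 × 10³ kJ = 284.4
  5215 J = 5215 × 10⁻³ kJ = 5.215
Sum: 140 + 7.57 + 14.17 + 284.4 + 5.215 = 451.355

451.355 kJ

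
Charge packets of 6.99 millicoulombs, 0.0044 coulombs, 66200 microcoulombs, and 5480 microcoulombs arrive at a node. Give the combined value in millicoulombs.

83.07 millicoulombs

In millicoulombs:
  6.99 millicoulombs → 6.99
  0.0044 coulombs = 0.0044 × 10³ millicoulombs = 4.4
  66200 microcoulombs = 66200 × 10⁻³ millicoulombs = 66.2
  5480 microcoulombs = 5480 × 10⁻³ millicoulombs = 5.48
Sum: 6.99 + 4.4 + 66.2 + 5.48 = 83.07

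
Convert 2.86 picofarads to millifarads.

pico = 1e-12, milli = 1e-3; factor is 1e-9.
2.86 × 1e-9 = 0.00000000286

0.00000000286 millifarads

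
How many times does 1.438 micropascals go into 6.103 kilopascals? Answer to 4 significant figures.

4244000000

(6.103e3) / (1.438e-6) = 4.2441e9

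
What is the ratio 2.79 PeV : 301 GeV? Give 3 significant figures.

(2.79 × 10^15) / (301 × 10^9) = 0.009269 × 10^6

9270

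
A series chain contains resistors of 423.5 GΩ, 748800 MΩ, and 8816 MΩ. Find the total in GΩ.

1181.116 GΩ

In GΩ:
  423.5 GΩ → 423.5
  748800 MΩ = 748800 × 10⁻³ GΩ = 748.8
  8816 MΩ = 8816 × 10⁻³ GΩ = 8.816
Sum: 423.5 + 748.8 + 8.816 = 1181.116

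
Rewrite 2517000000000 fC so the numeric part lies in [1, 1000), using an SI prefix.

= 2.517 × 10⁻³ C; 10⁻³ is milli.

2.517 mC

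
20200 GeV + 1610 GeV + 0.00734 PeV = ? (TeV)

In TeV:
  20200 GeV = 20200 × 10⁻³ TeV = 20.2
  1610 GeV = 1610 × 10⁻³ TeV = 1.61
  0.00734 PeV = 0.00734 × 10³ TeV = 7.34
Sum: 20.2 + 1.61 + 7.34 = 29.15

29.15 TeV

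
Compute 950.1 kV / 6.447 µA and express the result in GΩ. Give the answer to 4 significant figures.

(950.1 × 10^3) / (6.447 × 10^-6) = 147.371 × 10^9 Ω

147.4 GΩ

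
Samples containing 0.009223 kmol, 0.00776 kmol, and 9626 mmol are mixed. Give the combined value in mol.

26.609 mol

In mol:
  0.009223 kmol = 0.009223e3 mol = 9.223
  0.00776 kmol = 0.00776e3 mol = 7.76
  9626 mmol = 9626e-3 mol = 9.626
Sum: 9.223 + 7.76 + 9.626 = 26.609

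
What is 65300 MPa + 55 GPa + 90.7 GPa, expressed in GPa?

In GPa:
  65300 MPa = 65300 × 10⁻³ GPa = 65.3
  55 GPa → 55
  90.7 GPa → 90.7
Sum: 65.3 + 55 + 90.7 = 211

211 GPa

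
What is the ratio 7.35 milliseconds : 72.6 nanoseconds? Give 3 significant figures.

(7.35e-3) / (72.6e-9) = 0.1012e6

101000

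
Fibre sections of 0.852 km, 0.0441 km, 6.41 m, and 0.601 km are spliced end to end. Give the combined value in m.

1503.51 m

In m:
  0.852 km = 0.852 × 10^3 m = 852
  0.0441 km = 0.0441 × 10^3 m = 44.1
  6.41 m → 6.41
  0.601 km = 0.601 × 10^3 m = 601
Sum: 852 + 44.1 + 6.41 + 601 = 1503.51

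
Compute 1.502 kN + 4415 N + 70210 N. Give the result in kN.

76.127 kN

In kN:
  1.502 kN → 1.502
  4415 N = 4415 × 10^-3 kN = 4.415
  70210 N = 70210 × 10^-3 kN = 70.21
Sum: 1.502 + 4.415 + 70.21 = 76.127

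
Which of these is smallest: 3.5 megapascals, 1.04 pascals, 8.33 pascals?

3.5 megapascals = 3500000 pascals
1.04 pascals = 1.04 pascals
8.33 pascals = 8.33 pascals

1.04 pascals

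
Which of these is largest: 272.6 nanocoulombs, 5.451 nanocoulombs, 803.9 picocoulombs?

272.6 nanocoulombs

272.6 nanocoulombs = 0.0000002726 coulombs
5.451 nanocoulombs = 0.000000005451 coulombs
803.9 picocoulombs = 0.0000000008039 coulombs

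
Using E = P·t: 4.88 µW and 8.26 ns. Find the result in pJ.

0.0403088 pJ

4.88 × 10^-6 × 8.26 × 10^-9 = 40.3088 × 10^-15 J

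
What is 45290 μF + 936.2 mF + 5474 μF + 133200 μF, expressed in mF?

1120.164 mF

In mF:
  45290 μF = 45290 × 10⁻³ mF = 45.29
  936.2 mF → 936.2
  5474 μF = 5474 × 10⁻³ mF = 5.474
  133200 μF = 133200 × 10⁻³ mF = 133.2
Sum: 45.29 + 936.2 + 5.474 + 133.2 = 1120.164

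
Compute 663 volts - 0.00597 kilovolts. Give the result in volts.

657.03 volts

In volts:
  663 volts → 663
  0.00597 kilovolts = 0.00597 × 10³ volts = 5.97
Difference: 663 - 5.97 = 657.03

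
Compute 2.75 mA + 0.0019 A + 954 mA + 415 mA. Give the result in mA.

In mA:
  2.75 mA → 2.75
  0.0019 A = 0.0019e3 mA = 1.9
  954 mA → 954
  415 mA → 415
Sum: 2.75 + 1.9 + 954 + 415 = 1373.65

1373.65 mA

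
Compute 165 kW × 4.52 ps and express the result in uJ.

165 × 10^3 × 4.52 × 10^-12 = 745.8 × 10^-9 J

0.7458 uJ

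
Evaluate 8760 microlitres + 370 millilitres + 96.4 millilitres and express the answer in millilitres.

475.16 millilitres

In millilitres:
  8760 microlitres = 8760 × 10⁻³ millilitres = 8.76
  370 millilitres → 370
  96.4 millilitres → 96.4
Sum: 8.76 + 370 + 96.4 = 475.16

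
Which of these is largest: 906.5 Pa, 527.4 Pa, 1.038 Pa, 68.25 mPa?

906.5 Pa

906.5 Pa = 906.5 Pa
527.4 Pa = 527.4 Pa
1.038 Pa = 1.038 Pa
68.25 mPa = 0.06825 Pa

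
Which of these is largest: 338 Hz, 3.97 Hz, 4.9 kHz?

4.9 kHz

338 Hz = 338 Hz
3.97 Hz = 3.97 Hz
4.9 kHz = 4900 Hz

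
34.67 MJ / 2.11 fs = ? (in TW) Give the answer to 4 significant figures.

16430000000 TW

(34.67 × 10⁶) / (2.11 × 10⁻¹⁵) = 16.4313 × 10²¹ W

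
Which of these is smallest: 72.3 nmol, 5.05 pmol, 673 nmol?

72.3 nmol = 0.0000000723 mol
5.05 pmol = 0.00000000000505 mol
673 nmol = 0.000000673 mol

5.05 pmol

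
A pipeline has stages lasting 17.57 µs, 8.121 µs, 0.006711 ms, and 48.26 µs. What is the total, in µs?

80.662 µs

In µs:
  17.57 µs → 17.57
  8.121 µs → 8.121
  0.006711 ms = 0.006711e3 µs = 6.711
  48.26 µs → 48.26
Sum: 17.57 + 8.121 + 6.711 + 48.26 = 80.662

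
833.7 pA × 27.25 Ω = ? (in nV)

22.718325 nV

833.7 × 10^-12 × 27.25 = 22718.325 × 10^-12 V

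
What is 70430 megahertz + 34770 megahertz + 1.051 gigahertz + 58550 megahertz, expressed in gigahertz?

164.801 gigahertz

In gigahertz:
  70430 megahertz = 70430 × 10^-3 gigahertz = 70.43
  34770 megahertz = 34770 × 10^-3 gigahertz = 34.77
  1.051 gigahertz → 1.051
  58550 megahertz = 58550 × 10^-3 gigahertz = 58.55
Sum: 70.43 + 34.77 + 1.051 + 58.55 = 164.801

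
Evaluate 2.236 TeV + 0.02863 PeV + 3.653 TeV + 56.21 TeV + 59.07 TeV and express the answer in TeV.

149.799 TeV

In TeV:
  2.236 TeV → 2.236
  0.02863 PeV = 0.02863 × 10^3 TeV = 28.63
  3.653 TeV → 3.653
  56.21 TeV → 56.21
  59.07 TeV → 59.07
Sum: 2.236 + 28.63 + 3.653 + 56.21 + 59.07 = 149.799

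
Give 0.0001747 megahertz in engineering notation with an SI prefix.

= 174.7 hertz; mantissa already in [1, 1000).

174.7 hertz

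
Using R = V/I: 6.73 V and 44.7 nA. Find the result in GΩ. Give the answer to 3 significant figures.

0.151 GΩ

(6.73) / (44.7e-9) = 0.15056e9 Ω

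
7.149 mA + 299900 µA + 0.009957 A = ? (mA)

In mA:
  7.149 mA → 7.149
  299900 µA = 299900 × 10^-3 mA = 299.9
  0.009957 A = 0.009957 × 10^3 mA = 9.957
Sum: 7.149 + 299.9 + 9.957 = 317.006

317.006 mA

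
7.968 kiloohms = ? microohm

kilo = 10³, micro = 10⁻⁶; factor is 10⁹.
7.968 × 10⁹ = 7968000000

7968000000 microohms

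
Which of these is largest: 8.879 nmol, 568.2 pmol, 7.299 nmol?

8.879 nmol = 0.000000008879 mol
568.2 pmol = 0.0000000005682 mol
7.299 nmol = 0.000000007299 mol

8.879 nmol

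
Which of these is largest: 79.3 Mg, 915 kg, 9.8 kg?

79.3 Mg

79.3 Mg = 79300000 g
915 kg = 915000 g
9.8 kg = 9800 g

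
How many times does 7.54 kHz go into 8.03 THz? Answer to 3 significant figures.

1060000000

(8.03 × 10^12) / (7.54 × 10^3) = 1.065 × 10^9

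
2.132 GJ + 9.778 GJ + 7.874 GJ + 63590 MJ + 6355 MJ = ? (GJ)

In GJ:
  2.132 GJ → 2.132
  9.778 GJ → 9.778
  7.874 GJ → 7.874
  63590 MJ = 63590e-3 GJ = 63.59
  6355 MJ = 6355e-3 GJ = 6.355
Sum: 2.132 + 9.778 + 7.874 + 63.59 + 6.355 = 89.729

89.729 GJ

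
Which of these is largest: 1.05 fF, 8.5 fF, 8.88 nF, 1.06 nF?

8.88 nF

1.05 fF = 0.00000000000000105 F
8.5 fF = 0.0000000000000085 F
8.88 nF = 0.00000000888 F
1.06 nF = 0.00000000106 F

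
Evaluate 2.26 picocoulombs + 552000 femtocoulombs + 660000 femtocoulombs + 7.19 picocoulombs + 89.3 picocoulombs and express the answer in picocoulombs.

In picocoulombs:
  2.26 picocoulombs → 2.26
  552000 femtocoulombs = 552000 × 10⁻³ picocoulombs = 552
  660000 femtocoulombs = 660000 × 10⁻³ picocoulombs = 660
  7.19 picocoulombs → 7.19
  89.3 picocoulombs → 89.3
Sum: 2.26 + 552 + 660 + 7.19 + 89.3 = 1310.75

1310.75 picocoulombs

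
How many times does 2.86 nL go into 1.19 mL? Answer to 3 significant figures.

416000

(1.19 × 10⁻³) / (2.86 × 10⁻⁹) = 0.4161 × 10⁶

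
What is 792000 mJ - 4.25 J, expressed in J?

In J:
  792000 mJ = 792000 × 10⁻³ J = 792
  4.25 J → 4.25
Difference: 792 - 4.25 = 787.75

787.75 J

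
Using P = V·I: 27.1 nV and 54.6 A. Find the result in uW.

1.47966 uW

27.1e-9 × 54.6 = 1479.66e-9 W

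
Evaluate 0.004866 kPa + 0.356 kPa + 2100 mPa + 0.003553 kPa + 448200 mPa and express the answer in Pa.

In Pa:
  0.004866 kPa = 0.004866 × 10^3 Pa = 4.866
  0.356 kPa = 0.356 × 10^3 Pa = 356
  2100 mPa = 2100 × 10^-3 Pa = 2.1
  0.003553 kPa = 0.003553 × 10^3 Pa = 3.553
  448200 mPa = 448200 × 10^-3 Pa = 448.2
Sum: 4.866 + 356 + 2.1 + 3.553 + 448.2 = 814.719

814.719 Pa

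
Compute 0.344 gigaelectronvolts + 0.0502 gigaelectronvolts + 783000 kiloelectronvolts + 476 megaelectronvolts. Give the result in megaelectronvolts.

In megaelectronvolts:
  0.344 gigaelectronvolts = 0.344e3 megaelectronvolts = 344
  0.0502 gigaelectronvolts = 0.0502e3 megaelectronvolts = 50.2
  783000 kiloelectronvolts = 783000e-3 megaelectronvolts = 783
  476 megaelectronvolts → 476
Sum: 344 + 50.2 + 783 + 476 = 1653.2

1653.2 megaelectronvolts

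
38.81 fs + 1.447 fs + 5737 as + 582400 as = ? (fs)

In fs:
  38.81 fs → 38.81
  1.447 fs → 1.447
  5737 as = 5737 × 10^-3 fs = 5.737
  582400 as = 582400 × 10^-3 fs = 582.4
Sum: 38.81 + 1.447 + 5.737 + 582.4 = 628.394

628.394 fs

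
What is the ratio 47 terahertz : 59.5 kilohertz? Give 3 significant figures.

790000000

(47e12) / (59.5e3) = 0.7899e9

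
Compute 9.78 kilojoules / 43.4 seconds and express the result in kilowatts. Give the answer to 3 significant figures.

0.225 kilowatts

(9.78 × 10^3) / (43.4) = 0.22535 × 10^3 W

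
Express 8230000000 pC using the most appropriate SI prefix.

= 8.23 × 10^-3 C; 10^-3 is milli.

8.23 mC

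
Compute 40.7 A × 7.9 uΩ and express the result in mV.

0.32153 mV

40.7 × 7.9 × 10⁻⁶ = 321.53 × 10⁻⁶ V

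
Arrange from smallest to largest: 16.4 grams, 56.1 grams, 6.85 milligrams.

6.85 milligrams < 16.4 grams < 56.1 grams

16.4 grams = 16.4 grams
56.1 grams = 56.1 grams
6.85 milligrams = 0.00685 grams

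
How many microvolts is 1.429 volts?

(no prefix) = 10^0, micro = 10^-6; factor is 10^6.
1.429 × 10^6 = 1429000

1429000 microvolts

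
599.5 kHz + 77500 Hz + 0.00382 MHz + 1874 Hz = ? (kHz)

In kHz:
  599.5 kHz → 599.5
  77500 Hz = 77500 × 10^-3 kHz = 77.5
  0.00382 MHz = 0.00382 × 10^3 kHz = 3.82
  1874 Hz = 1874 × 10^-3 kHz = 1.874
Sum: 599.5 + 77.5 + 3.82 + 1.874 = 682.694

682.694 kHz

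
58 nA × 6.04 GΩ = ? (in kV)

58 × 10^-9 × 6.04 × 10^9 = 350.32 V

0.35032 kV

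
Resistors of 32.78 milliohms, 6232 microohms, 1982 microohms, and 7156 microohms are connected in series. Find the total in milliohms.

In milliohms:
  32.78 milliohms → 32.78
  6232 microohms = 6232 × 10^-3 milliohms = 6.232
  1982 microohms = 1982 × 10^-3 milliohms = 1.982
  7156 microohms = 7156 × 10^-3 milliohms = 7.156
Sum: 32.78 + 6.232 + 1.982 + 7.156 = 48.15

48.15 milliohms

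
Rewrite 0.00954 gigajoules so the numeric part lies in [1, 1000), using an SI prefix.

= 9.54 × 10⁶ joules; 10⁶ is mega.

9.54 megajoules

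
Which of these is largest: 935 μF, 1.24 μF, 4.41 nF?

935 μF = 0.000935 F
1.24 μF = 0.00000124 F
4.41 nF = 0.00000000441 F

935 μF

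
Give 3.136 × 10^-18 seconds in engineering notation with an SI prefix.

= 3.136 × 10^-18 seconds; 10^-18 is atto.

3.136 attoseconds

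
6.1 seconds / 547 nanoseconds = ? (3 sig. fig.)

(6.1) / (547 × 10⁻⁹) = 0.01115 × 10⁹

11200000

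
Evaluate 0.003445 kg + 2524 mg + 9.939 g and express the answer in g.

15.908 g

In g:
  0.003445 kg = 0.003445 × 10³ g = 3.445
  2524 mg = 2524 × 10⁻³ g = 2.524
  9.939 g → 9.939
Sum: 3.445 + 2.524 + 9.939 = 15.908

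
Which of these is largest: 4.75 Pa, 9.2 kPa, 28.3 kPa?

28.3 kPa

4.75 Pa = 4.75 Pa
9.2 kPa = 9200 Pa
28.3 kPa = 28300 Pa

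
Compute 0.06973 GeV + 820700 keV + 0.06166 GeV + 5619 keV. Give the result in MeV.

In MeV:
  0.06973 GeV = 0.06973 × 10³ MeV = 69.73
  820700 keV = 820700 × 10⁻³ MeV = 820.7
  0.06166 GeV = 0.06166 × 10³ MeV = 61.66
  5619 keV = 5619 × 10⁻³ MeV = 5.619
Sum: 69.73 + 820.7 + 61.66 + 5.619 = 957.709

957.709 MeV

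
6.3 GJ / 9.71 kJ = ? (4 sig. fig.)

648800

(6.3 × 10⁹) / (9.71 × 10³) = 0.64882 × 10⁶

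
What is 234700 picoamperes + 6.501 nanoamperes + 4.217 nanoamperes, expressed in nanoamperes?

In nanoamperes:
  234700 picoamperes = 234700 × 10⁻³ nanoamperes = 234.7
  6.501 nanoamperes → 6.501
  4.217 nanoamperes → 4.217
Sum: 234.7 + 6.501 + 4.217 = 245.418

245.418 nanoamperes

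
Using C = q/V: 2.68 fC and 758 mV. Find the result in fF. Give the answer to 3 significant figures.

3.54 fF

(2.68e-15) / (758e-3) = 0.0035356e-12 F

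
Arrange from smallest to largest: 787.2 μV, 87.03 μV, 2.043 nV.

2.043 nV < 87.03 μV < 787.2 μV

787.2 μV = 0.0007872 V
87.03 μV = 0.00008703 V
2.043 nV = 0.000000002043 V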